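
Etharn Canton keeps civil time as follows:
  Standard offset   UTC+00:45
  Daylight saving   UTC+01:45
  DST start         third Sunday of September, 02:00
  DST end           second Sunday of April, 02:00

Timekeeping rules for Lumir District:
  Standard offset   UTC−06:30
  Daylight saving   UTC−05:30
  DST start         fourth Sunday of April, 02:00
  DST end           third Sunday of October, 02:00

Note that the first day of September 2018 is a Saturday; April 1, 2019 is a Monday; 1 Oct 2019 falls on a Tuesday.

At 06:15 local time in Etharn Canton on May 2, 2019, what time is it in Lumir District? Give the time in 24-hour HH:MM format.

1 September 2018 is a Saturday, so the first Sunday is September 2 and the third is September 16.
1 April 2019 is a Monday, so the first Sunday is April 7 and the second is April 14.
May 2, 2019 does not fall between 16 September 2018 and 14 April 2019, so daylight saving is not in effect and Etharn Canton is at UTC+00:45.
06:15 Etharn Canton − 0h45m = 05:30 UTC.
1 April 2019 is a Monday, so the first Sunday is April 7 and the fourth is April 28.
1 October 2019 is a Tuesday, so the first Sunday is October 6 and the third is October 20.
At the standard offset (UTC−06:30), 05:30 UTC − 6h30m = 23:00 Lumir District standard time (rolling into the previous day, 1 May 2019).
The standard-time date in Lumir District, May 1, 2019, lies within the daylight-saving period (28 April – 20 October), so Lumir District is on daylight time, UTC−05:30.
05:30 UTC − 5h30m = 00:00 Lumir District.

00:00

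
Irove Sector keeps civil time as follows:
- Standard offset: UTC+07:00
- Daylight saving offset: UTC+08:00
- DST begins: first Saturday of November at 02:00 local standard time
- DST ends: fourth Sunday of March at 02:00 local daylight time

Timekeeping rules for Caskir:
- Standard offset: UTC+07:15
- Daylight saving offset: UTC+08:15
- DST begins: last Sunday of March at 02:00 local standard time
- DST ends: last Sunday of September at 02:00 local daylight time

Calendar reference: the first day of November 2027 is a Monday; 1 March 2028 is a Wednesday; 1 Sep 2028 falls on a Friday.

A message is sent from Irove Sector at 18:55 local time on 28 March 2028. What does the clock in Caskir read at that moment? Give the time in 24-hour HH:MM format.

20:10

1 November 2027 is a Monday, so the first Saturday is November 6.
1 March 2028 is a Wednesday, so the first Sunday is March 5 and the fourth is March 26.
Daylight saving runs 6 November 2027 – 26 March 2028; 28 March 2028 is outside that window, so Irove Sector is on standard time at UTC+07:00.
18:55 Irove Sector − 7h = 11:55 UTC.
1 March 2028 is a Wednesday, so Sundays fall on 5, 12, 19, 26; the last is March 26.
1 September 2028 is a Friday, so Sundays fall on 3, 10, 17, 24; the last is September 24.
At the standard offset (UTC+07:15), 11:55 UTC + 7h15m = 19:10 Caskir standard time.
Daylight saving runs 26 March – 24 September; the standard-time date in Caskir, 28 March 2028, is inside that window, so Caskir is at UTC+08:15.
11:55 UTC + 8h15m = 20:10 Caskir.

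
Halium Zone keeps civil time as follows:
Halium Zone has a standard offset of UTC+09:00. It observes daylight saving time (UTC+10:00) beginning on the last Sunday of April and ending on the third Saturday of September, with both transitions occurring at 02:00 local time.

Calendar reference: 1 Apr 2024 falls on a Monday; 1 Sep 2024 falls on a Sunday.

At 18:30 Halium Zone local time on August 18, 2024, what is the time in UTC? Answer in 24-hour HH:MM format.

08:30

1 April 2024 is a Monday, so Sundays fall on 7, 14, 21, 28; the last is April 28.
1 September 2024 is a Sunday, so the first Saturday is September 7 and the third is September 21.
Daylight saving runs 28 April – 21 September; August 18, 2024 is inside that window, so Halium Zone is at UTC+10:00.
18:30 local − 10h = 08:30 UTC.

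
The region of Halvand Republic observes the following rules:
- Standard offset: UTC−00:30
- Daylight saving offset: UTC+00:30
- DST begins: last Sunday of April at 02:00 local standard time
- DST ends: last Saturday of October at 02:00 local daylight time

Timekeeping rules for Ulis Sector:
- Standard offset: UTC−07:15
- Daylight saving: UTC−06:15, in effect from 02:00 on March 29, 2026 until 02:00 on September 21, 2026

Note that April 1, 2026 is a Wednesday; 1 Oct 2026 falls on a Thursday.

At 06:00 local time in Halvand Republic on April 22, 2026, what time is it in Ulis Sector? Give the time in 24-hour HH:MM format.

00:15

1 April 2026 is a Wednesday, so Sundays fall on 5, 12, 19, 26; the last is April 26.
1 October 2026 is a Thursday, so Saturdays fall on 3, 10, 17, 24, 31; the last is October 31.
April 22, 2026 is outside the daylight-saving period (26 April – 31 October), so Halvand Republic is on standard time, UTC−00:30.
06:00 Halvand Republic + 0h30m = 06:30 UTC.
At the standard offset (UTC−07:15), 06:30 UTC − 7h15m = 23:15 Ulis Sector standard time (rolling into the previous day, 21 April 2026).
Daylight saving runs 29 March – 21 September; the standard-time date in Ulis Sector, April 21, 2026, is inside that window, so Ulis Sector is at UTC−06:15.
06:30 UTC − 6h15m = 00:15 Ulis Sector.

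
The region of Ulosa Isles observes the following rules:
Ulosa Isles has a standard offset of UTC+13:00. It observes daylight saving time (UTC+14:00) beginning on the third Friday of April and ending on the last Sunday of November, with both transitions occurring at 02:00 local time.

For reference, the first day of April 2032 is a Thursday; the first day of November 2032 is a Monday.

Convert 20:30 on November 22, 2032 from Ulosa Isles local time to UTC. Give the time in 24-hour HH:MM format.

1 April 2032 is a Thursday, so the first Friday is April 2 and the third is April 16.
1 November 2032 is a Monday, so Sundays fall on 7, 14, 21, 28; the last is November 28.
November 22, 2032 lies within the daylight-saving period (16 April – 28 November), so Ulosa Isles is on daylight time, UTC+14:00.
20:30 local − 14h = 06:30 UTC.

06:30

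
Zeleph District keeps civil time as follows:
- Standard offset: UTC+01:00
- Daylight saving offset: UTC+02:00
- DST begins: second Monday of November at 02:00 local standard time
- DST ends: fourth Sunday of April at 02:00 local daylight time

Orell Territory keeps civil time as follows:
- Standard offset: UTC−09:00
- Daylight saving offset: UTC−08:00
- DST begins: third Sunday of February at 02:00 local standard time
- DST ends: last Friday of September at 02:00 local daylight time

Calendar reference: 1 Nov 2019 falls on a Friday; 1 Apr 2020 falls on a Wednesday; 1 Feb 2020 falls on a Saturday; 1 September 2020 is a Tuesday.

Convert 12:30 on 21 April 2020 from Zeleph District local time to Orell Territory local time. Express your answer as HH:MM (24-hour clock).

1 November 2019 is a Friday, so the first Monday is November 4 and the second is November 11.
1 April 2020 is a Wednesday, so the first Sunday is April 5 and the fourth is April 26.
21 April 2020 falls between 11 November 2019 and 26 April 2020, so daylight saving is in effect and Zeleph District is at UTC+02:00.
12:30 Zeleph District − 2h = 10:30 UTC.
1 February 2020 is a Saturday, so the first Sunday is February 2 and the third is February 16.
1 September 2020 is a Tuesday, so Fridays fall on 4, 11, 18, 25; the last is September 25.
At the standard offset (UTC−09:00), 10:30 UTC − 9h = 01:30 Orell Territory standard time.
The standard-time date in Orell Territory, 21 April 2020, lies within the daylight-saving period (16 February – 25 September), so Orell Territory is on daylight time, UTC−08:00.
10:30 UTC − 8h = 02:30 Orell Territory.

02:30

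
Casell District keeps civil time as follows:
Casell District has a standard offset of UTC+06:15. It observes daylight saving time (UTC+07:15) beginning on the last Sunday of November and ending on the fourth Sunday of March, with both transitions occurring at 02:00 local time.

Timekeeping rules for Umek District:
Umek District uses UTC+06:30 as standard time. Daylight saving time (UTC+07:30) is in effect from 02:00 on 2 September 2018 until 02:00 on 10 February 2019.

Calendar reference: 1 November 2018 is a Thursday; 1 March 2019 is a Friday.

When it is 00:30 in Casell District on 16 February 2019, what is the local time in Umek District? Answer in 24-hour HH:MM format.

1 November 2018 is a Thursday, so Sundays fall on 4, 11, 18, 25; the last is November 25.
1 March 2019 is a Friday, so the first Sunday is March 3 and the fourth is March 24.
Daylight saving runs 25 November 2018 – 24 March 2019; 16 February 2019 is inside that window, so Casell District is at UTC+07:15.
00:30 Casell District − 7h15m = 17:15 UTC (rolling into the previous day, 15 February 2019).
At the standard offset (UTC+06:30), 17:15 UTC + 6h30m = 23:45 Umek District standard time.
Daylight saving runs 2 September 2018 – 10 February 2019; the standard-time date in Umek District, 15 February 2019, is outside that window, so Umek District is on standard time at UTC+06:30.
17:15 UTC + 6h30m = 23:45 Umek District.

23:45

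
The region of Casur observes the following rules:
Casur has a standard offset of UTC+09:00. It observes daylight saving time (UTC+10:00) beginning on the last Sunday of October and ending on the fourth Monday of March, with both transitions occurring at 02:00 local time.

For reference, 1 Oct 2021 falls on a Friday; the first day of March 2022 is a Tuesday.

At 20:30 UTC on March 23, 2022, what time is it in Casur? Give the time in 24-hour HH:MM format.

1 October 2021 is a Friday, so Sundays fall on 3, 10, 17, 24, 31; the last is October 31.
1 March 2022 is a Tuesday, so the first Monday is March 7 and the fourth is March 28.
At the standard offset (UTC+09:00), 20:30 UTC + 9h = 05:30 Casur standard time (rolling into the next day, 24 March 2022).
Daylight saving runs 31 October 2021 – 28 March 2022; the standard-time date in Casur, March 24, 2022, is inside that window, so Casur is at UTC+10:00.
20:30 UTC + 10h = 06:30 local (rolling into the next day, 24 March 2022).

06:30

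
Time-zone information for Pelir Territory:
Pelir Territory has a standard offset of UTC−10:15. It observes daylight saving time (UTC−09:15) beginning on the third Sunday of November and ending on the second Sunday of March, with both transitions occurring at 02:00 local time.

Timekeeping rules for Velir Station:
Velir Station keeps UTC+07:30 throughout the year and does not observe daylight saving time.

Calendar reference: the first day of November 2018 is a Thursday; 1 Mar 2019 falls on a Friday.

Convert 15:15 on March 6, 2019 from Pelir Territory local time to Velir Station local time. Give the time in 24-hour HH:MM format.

08:00

1 November 2018 is a Thursday, so the first Sunday is November 4 and the third is November 18.
1 March 2019 is a Friday, so the first Sunday is March 3 and the second is March 10.
Daylight saving runs 18 November 2018 – 10 March 2019; March 6, 2019 is inside that window, so Pelir Territory is at UTC−09:15.
15:15 Pelir Territory + 9h15m = 00:30 UTC (rolling into the next day, 7 March 2019).
Velir Station stays on UTC+07:30 all year.
00:30 UTC + 7h30m = 08:00 Velir Station.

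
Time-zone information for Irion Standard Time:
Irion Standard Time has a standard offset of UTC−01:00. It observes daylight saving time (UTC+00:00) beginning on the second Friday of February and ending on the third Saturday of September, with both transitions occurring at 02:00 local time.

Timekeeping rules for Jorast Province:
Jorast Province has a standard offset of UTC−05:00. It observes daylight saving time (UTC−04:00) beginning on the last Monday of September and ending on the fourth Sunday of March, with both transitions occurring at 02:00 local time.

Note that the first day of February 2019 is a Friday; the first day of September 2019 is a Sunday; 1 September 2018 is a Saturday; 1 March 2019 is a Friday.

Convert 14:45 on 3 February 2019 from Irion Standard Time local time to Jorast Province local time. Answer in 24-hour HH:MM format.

1 February 2019 is a Friday, so the first Friday is February 1 and the second is February 8.
1 September 2019 is a Sunday, so the first Saturday is September 7 and the third is September 21.
3 February 2019 is outside the daylight-saving period (8 February – 21 September), so Irion Standard Time is on standard time, UTC−01:00.
14:45 Irion Standard Time + 1h = 15:45 UTC.
1 September 2018 is a Saturday, so Mondays fall on 3, 10, 17, 24; the last is September 24.
1 March 2019 is a Friday, so the first Sunday is March 3 and the fourth is March 24.
At the standard offset (UTC−05:00), 15:45 UTC − 5h = 10:45 Jorast Province standard time.
Daylight saving runs 24 September 2018 – 24 March 2019; the standard-time date in Jorast Province, 3 February 2019, is inside that window, so Jorast Province is at UTC−04:00.
15:45 UTC − 4h = 11:45 Jorast Province.

11:45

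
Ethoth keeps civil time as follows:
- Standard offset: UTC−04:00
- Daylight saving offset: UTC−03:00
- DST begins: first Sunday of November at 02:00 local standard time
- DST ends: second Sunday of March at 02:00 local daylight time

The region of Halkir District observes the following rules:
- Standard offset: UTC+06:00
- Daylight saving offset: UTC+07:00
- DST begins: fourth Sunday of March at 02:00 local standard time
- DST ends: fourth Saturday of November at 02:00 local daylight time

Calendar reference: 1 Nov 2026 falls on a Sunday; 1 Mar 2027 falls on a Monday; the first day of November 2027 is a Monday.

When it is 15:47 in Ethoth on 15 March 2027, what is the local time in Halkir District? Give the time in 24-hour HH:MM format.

1 November 2026 is a Sunday, so the first Sunday is November 1.
1 March 2027 is a Monday, so the first Sunday is March 7 and the second is March 14.
15 March 2027 is outside the daylight-saving period (1 November 2026 – 14 March 2027), so Ethoth is on standard time, UTC−04:00.
15:47 Ethoth + 4h = 19:47 UTC.
1 March 2027 is a Monday, so the first Sunday is March 7 and the fourth is March 28.
1 November 2027 is a Monday, so the first Saturday is November 6 and the fourth is November 27.
At the standard offset (UTC+06:00), 19:47 UTC + 6h = 01:47 Halkir District standard time (rolling into the next day, 16 March 2027).
The standard-time date in Halkir District, 16 March 2027, does not fall between 28 March and 27 November, so daylight saving is not in effect and Halkir District is at UTC+06:00.
19:47 UTC + 6h = 01:47 Halkir District (rolling into the next day, 16 March 2027).

01:47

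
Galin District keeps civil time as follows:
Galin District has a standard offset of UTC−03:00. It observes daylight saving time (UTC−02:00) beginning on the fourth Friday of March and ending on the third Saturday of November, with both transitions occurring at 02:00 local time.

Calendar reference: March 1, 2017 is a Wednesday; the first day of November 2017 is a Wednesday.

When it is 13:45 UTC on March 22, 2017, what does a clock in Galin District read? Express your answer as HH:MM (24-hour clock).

1 March 2017 is a Wednesday, so the first Friday is March 3 and the fourth is March 24.
1 November 2017 is a Wednesday, so the first Saturday is November 4 and the third is November 18.
At the standard offset (UTC−03:00), 13:45 UTC − 3h = 10:45 Galin District standard time.
Daylight saving runs 24 March – 18 November; the standard-time date in Galin District, March 22, 2017, is outside that window, so Galin District is on standard time at UTC−03:00.
13:45 UTC − 3h = 10:45 local.

10:45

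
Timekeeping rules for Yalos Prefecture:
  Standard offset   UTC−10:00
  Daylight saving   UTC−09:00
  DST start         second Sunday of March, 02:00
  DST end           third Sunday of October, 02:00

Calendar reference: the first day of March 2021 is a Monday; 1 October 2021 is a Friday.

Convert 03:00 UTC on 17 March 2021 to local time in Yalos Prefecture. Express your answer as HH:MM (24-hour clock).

1 March 2021 is a Monday, so the first Sunday is March 7 and the second is March 14.
1 October 2021 is a Friday, so the first Sunday is October 3 and the third is October 17.
At the standard offset (UTC−10:00), 03:00 UTC − 10h = 17:00 Yalos Prefecture standard time (rolling into the previous day, 16 March 2021).
Daylight saving runs 14 March – 17 October; the standard-time date in Yalos Prefecture, 16 March 2021, is inside that window, so Yalos Prefecture is at UTC−09:00.
03:00 UTC − 9h = 18:00 local (rolling into the previous day, 16 March 2021).

18:00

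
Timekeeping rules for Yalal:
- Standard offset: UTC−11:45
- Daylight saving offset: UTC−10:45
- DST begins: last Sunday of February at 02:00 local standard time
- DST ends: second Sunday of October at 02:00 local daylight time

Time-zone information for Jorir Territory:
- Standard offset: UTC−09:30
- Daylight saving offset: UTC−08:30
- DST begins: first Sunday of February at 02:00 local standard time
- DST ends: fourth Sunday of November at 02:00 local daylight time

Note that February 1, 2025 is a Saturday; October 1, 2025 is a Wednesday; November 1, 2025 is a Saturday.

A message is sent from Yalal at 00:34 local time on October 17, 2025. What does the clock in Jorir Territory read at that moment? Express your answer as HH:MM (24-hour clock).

03:49

1 February 2025 is a Saturday, so Sundays fall on 2, 9, 16, 23; the last is February 23.
1 October 2025 is a Wednesday, so the first Sunday is October 5 and the second is October 12.
October 17, 2025 does not fall between 23 February and 12 October, so daylight saving is not in effect and Yalal is at UTC−11:45.
00:34 Yalal + 11h45m = 12:19 UTC.
1 February 2025 is a Saturday, so the first Sunday is February 2.
1 November 2025 is a Saturday, so the first Sunday is November 2 and the fourth is November 23.
At the standard offset (UTC−09:30), 12:19 UTC − 9h30m = 02:49 Jorir Territory standard time.
The standard-time date in Jorir Territory, October 17, 2025, lies within the daylight-saving period (2 February – 23 November), so Jorir Territory is on daylight time, UTC−08:30.
12:19 UTC − 8h30m = 03:49 Jorir Territory.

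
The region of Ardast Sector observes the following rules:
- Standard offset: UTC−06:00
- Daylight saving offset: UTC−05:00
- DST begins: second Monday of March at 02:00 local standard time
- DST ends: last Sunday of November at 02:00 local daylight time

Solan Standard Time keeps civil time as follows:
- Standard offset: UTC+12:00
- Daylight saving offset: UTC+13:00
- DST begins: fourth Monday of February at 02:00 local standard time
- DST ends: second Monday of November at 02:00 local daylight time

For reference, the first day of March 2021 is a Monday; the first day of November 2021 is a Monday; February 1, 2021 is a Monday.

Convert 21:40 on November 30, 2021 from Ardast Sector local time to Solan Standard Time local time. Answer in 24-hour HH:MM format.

1 March 2021 is a Monday, so the first Monday is March 1 and the second is March 8.
1 November 2021 is a Monday, so Sundays fall on 7, 14, 21, 28; the last is November 28.
November 30, 2021 does not fall between 8 March and 28 November, so daylight saving is not in effect and Ardast Sector is at UTC−06:00.
21:40 Ardast Sector + 6h = 03:40 UTC (rolling into the next day, 1 December 2021).
1 February 2021 is a Monday, so the first Monday is February 1 and the fourth is February 22.
1 November 2021 is a Monday, so the first Monday is November 1 and the second is November 8.
At the standard offset (UTC+12:00), 03:40 UTC + 12h = 15:40 Solan Standard Time standard time.
Daylight saving runs 22 February – 8 November; the standard-time date in Solan Standard Time, December 1, 2021, is outside that window, so Solan Standard Time is on standard time at UTC+12:00.
03:40 UTC + 12h = 15:40 Solan Standard Time.

15:40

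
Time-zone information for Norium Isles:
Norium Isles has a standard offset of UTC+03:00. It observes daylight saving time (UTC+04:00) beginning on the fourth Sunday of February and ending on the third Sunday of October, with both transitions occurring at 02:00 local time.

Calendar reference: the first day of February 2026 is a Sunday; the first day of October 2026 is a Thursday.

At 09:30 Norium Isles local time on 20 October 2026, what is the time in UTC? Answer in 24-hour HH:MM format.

1 February 2026 is a Sunday, so the first Sunday is February 1 and the fourth is February 22.
1 October 2026 is a Thursday, so the first Sunday is October 4 and the third is October 18.
20 October 2026 does not fall between 22 February and 18 October, so daylight saving is not in effect and Norium Isles is at UTC+03:00.
09:30 local − 3h = 06:30 UTC.

06:30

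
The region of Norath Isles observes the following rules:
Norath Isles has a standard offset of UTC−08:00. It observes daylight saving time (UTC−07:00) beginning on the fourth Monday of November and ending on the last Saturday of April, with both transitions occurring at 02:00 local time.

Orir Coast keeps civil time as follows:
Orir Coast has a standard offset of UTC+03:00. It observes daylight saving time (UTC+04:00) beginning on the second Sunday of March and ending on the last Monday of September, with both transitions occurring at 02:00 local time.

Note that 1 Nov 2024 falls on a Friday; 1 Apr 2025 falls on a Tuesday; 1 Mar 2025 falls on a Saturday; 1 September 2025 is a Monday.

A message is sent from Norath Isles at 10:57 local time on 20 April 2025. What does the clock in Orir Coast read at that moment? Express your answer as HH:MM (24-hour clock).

21:57

1 November 2024 is a Friday, so the first Monday is November 4 and the fourth is November 25.
1 April 2025 is a Tuesday, so Saturdays fall on 5, 12, 19, 26; the last is April 26.
Daylight saving runs 25 November 2024 – 26 April 2025; 20 April 2025 is inside that window, so Norath Isles is at UTC−07:00.
10:57 Norath Isles + 7h = 17:57 UTC.
1 March 2025 is a Saturday, so the first Sunday is March 2 and the second is March 9.
1 September 2025 is a Monday, so Mondays fall on 1, 8, 15, 22, 29; the last is September 29.
At the standard offset (UTC+03:00), 17:57 UTC + 3h = 20:57 Orir Coast standard time.
The standard-time date in Orir Coast, 20 April 2025, falls between 9 March and 29 September, so daylight saving is in effect and Orir Coast is at UTC+04:00.
17:57 UTC + 4h = 21:57 Orir Coast.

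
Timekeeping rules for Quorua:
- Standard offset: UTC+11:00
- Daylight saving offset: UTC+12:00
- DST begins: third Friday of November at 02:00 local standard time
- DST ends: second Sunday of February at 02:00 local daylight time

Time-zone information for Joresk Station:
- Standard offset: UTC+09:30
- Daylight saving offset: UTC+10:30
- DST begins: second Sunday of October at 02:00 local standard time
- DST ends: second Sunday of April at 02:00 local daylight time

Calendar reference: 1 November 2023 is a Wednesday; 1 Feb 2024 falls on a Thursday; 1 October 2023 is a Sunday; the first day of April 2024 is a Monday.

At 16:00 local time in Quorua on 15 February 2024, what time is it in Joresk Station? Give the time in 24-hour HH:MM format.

15:30

1 November 2023 is a Wednesday, so the first Friday is November 3 and the third is November 17.
1 February 2024 is a Thursday, so the first Sunday is February 4 and the second is February 11.
15 February 2024 does not fall between 17 November 2023 and 11 February 2024, so daylight saving is not in effect and Quorua is at UTC+11:00.
16:00 Quorua − 11h = 05:00 UTC.
1 October 2023 is a Sunday, so the first Sunday is October 1 and the second is October 8.
1 April 2024 is a Monday, so the first Sunday is April 7 and the second is April 14.
At the standard offset (UTC+09:30), 05:00 UTC + 9h30m = 14:30 Joresk Station standard time.
The standard-time date in Joresk Station, 15 February 2024, falls between 8 October 2023 and 14 April 2024, so daylight saving is in effect and Joresk Station is at UTC+10:30.
05:00 UTC + 10h30m = 15:30 Joresk Station.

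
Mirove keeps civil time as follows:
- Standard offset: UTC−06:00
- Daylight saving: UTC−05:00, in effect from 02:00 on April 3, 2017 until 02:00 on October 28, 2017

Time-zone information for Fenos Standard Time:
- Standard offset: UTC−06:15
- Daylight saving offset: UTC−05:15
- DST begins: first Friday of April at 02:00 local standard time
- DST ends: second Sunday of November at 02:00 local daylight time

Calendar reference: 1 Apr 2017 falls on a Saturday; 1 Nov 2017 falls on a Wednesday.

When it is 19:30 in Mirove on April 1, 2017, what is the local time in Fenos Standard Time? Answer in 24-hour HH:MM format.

April 1, 2017 is outside the daylight-saving period (3 April – 28 October), so Mirove is on standard time, UTC−06:00.
19:30 Mirove + 6h = 01:30 UTC (rolling into the next day, 2 April 2017).
1 April 2017 is a Saturday, so the first Friday is April 7.
1 November 2017 is a Wednesday, so the first Sunday is November 5 and the second is November 12.
At the standard offset (UTC−06:15), 01:30 UTC − 6h15m = 19:15 Fenos Standard Time standard time (rolling into the previous day, 1 April 2017).
The standard-time date in Fenos Standard Time, April 1, 2017, is outside the daylight-saving period (7 April – 12 November), so Fenos Standard Time is on standard time, UTC−06:15.
01:30 UTC − 6h15m = 19:15 Fenos Standard Time (rolling into the previous day, 1 April 2017).

19:15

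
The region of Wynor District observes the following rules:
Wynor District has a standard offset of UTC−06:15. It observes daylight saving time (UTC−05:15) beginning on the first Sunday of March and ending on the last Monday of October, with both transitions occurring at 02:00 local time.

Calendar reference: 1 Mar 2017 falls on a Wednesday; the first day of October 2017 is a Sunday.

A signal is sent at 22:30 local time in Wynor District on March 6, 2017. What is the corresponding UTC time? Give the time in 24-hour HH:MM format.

1 March 2017 is a Wednesday, so the first Sunday is March 5.
1 October 2017 is a Sunday, so Mondays fall on 2, 9, 16, 23, 30; the last is October 30.
March 6, 2017 lies within the daylight-saving period (5 March – 30 October), so Wynor District is on daylight time, UTC−05:15.
22:30 local + 5h15m = 03:45 UTC (rolling into the next day, 7 March 2017).

03:45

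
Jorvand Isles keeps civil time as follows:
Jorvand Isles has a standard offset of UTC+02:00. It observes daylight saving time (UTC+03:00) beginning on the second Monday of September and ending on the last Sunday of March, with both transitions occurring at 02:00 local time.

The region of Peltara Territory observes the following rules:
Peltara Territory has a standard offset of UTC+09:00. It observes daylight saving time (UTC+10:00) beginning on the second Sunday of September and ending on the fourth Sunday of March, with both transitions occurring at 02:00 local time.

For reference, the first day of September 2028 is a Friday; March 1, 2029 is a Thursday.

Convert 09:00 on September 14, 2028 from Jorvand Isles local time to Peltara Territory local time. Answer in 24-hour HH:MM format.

16:00

1 September 2028 is a Friday, so the first Monday is September 4 and the second is September 11.
1 March 2029 is a Thursday, so Sundays fall on 4, 11, 18, 25; the last is March 25.
September 14, 2028 falls between 11 September 2028 and 25 March 2029, so daylight saving is in effect and Jorvand Isles is at UTC+03:00.
09:00 Jorvand Isles − 3h = 06:00 UTC.
1 September 2028 is a Friday, so the first Sunday is September 3 and the second is September 10.
1 March 2029 is a Thursday, so the first Sunday is March 4 and the fourth is March 25.
At the standard offset (UTC+09:00), 06:00 UTC + 9h = 15:00 Peltara Territory standard time.
The standard-time date in Peltara Territory, September 14, 2028, falls between 10 September 2028 and 25 March 2029, so daylight saving is in effect and Peltara Territory is at UTC+10:00.
06:00 UTC + 10h = 16:00 Peltara Territory.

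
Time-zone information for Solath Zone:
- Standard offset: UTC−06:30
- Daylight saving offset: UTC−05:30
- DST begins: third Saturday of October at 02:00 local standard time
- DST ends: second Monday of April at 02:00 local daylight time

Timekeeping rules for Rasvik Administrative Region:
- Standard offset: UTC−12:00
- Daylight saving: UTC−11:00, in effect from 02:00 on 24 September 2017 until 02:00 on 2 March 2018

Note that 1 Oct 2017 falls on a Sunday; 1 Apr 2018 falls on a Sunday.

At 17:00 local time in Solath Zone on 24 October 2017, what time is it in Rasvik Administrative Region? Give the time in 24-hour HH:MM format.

11:30

1 October 2017 is a Sunday, so the first Saturday is October 7 and the third is October 21.
1 April 2018 is a Sunday, so the first Monday is April 2 and the second is April 9.
Daylight saving runs 21 October 2017 – 9 April 2018; 24 October 2017 is inside that window, so Solath Zone is at UTC−05:30.
17:00 Solath Zone + 5h30m = 22:30 UTC.
At the standard offset (UTC−12:00), 22:30 UTC − 12h = 10:30 Rasvik Administrative Region standard time.
The standard-time date in Rasvik Administrative Region, 24 October 2017, falls between 24 September 2017 and 2 March 2018, so daylight saving is in effect and Rasvik Administrative Region is at UTC−11:00.
22:30 UTC − 11h = 11:30 Rasvik Administrative Region.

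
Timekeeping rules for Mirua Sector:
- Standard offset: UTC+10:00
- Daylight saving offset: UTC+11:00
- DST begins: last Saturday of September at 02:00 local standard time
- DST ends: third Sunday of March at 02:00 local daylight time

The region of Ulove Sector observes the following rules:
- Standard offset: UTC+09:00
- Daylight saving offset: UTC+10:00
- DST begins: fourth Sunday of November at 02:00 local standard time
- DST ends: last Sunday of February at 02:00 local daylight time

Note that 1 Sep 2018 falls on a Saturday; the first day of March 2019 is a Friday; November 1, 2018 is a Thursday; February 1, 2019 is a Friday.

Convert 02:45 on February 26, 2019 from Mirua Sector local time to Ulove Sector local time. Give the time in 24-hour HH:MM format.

00:45

1 September 2018 is a Saturday, so Saturdays fall on 1, 8, 15, 22, 29; the last is September 29.
1 March 2019 is a Friday, so the first Sunday is March 3 and the third is March 17.
Daylight saving runs 29 September 2018 – 17 March 2019; February 26, 2019 is inside that window, so Mirua Sector is at UTC+11:00.
02:45 Mirua Sector − 11h = 15:45 UTC (rolling into the previous day, 25 February 2019).
1 November 2018 is a Thursday, so the first Sunday is November 4 and the fourth is November 25.
1 February 2019 is a Friday, so Sundays fall on 3, 10, 17, 24; the last is February 24.
At the standard offset (UTC+09:00), 15:45 UTC + 9h = 00:45 Ulove Sector standard time (rolling into the next day, 26 February 2019).
The standard-time date in Ulove Sector, February 26, 2019, does not fall between 25 November 2018 and 24 February 2019, so daylight saving is not in effect and Ulove Sector is at UTC+09:00.
15:45 UTC + 9h = 00:45 Ulove Sector (rolling into the next day, 26 February 2019).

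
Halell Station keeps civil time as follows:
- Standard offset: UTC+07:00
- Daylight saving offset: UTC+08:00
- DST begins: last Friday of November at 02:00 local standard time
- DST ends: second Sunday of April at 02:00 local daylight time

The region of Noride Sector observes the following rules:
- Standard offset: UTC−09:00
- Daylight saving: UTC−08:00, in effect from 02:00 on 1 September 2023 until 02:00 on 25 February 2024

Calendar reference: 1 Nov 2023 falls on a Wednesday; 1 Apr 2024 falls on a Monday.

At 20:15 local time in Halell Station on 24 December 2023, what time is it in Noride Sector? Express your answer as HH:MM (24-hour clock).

04:15

1 November 2023 is a Wednesday, so Fridays fall on 3, 10, 17, 24; the last is November 24.
1 April 2024 is a Monday, so the first Sunday is April 7 and the second is April 14.
24 December 2023 lies within the daylight-saving period (24 November 2023 – 14 April 2024), so Halell Station is on daylight time, UTC+08:00.
20:15 Halell Station − 8h = 12:15 UTC.
At the standard offset (UTC−09:00), 12:15 UTC − 9h = 03:15 Noride Sector standard time.
Daylight saving runs 1 September 2023 – 25 February 2024; the standard-time date in Noride Sector, 24 December 2023, is inside that window, so Noride Sector is at UTC−08:00.
12:15 UTC − 8h = 04:15 Noride Sector.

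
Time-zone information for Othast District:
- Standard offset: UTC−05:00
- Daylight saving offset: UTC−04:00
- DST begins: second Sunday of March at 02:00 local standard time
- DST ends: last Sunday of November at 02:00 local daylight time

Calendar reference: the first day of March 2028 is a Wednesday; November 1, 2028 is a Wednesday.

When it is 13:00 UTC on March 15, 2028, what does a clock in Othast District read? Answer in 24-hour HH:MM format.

1 March 2028 is a Wednesday, so the first Sunday is March 5 and the second is March 12.
1 November 2028 is a Wednesday, so Sundays fall on 5, 12, 19, 26; the last is November 26.
At the standard offset (UTC−05:00), 13:00 UTC − 5h = 08:00 Othast District standard time.
The standard-time date in Othast District, March 15, 2028, lies within the daylight-saving period (12 March – 26 November), so Othast District is on daylight time, UTC−04:00.
13:00 UTC − 4h = 09:00 local.

09:00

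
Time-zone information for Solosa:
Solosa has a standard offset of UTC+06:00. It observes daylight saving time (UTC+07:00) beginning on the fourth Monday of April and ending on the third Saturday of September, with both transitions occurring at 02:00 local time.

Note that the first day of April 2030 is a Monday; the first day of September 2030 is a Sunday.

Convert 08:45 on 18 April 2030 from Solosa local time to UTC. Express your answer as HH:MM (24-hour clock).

02:45

1 April 2030 is a Monday, so the first Monday is April 1 and the fourth is April 22.
1 September 2030 is a Sunday, so the first Saturday is September 7 and the third is September 21.
Daylight saving runs 22 April – 21 September; 18 April 2030 is outside that window, so Solosa is on standard time at UTC+06:00.
08:45 local − 6h = 02:45 UTC.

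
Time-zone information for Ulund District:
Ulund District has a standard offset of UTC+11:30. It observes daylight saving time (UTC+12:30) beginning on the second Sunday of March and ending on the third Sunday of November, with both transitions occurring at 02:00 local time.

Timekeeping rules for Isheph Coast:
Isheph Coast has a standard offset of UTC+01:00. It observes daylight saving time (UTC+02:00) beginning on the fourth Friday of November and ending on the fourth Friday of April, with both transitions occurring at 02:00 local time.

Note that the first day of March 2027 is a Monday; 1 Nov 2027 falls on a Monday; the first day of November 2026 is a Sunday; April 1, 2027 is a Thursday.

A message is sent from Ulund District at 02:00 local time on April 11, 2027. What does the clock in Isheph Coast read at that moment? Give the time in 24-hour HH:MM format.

15:30

1 March 2027 is a Monday, so the first Sunday is March 7 and the second is March 14.
1 November 2027 is a Monday, so the first Sunday is November 7 and the third is November 21.
April 11, 2027 lies within the daylight-saving period (14 March – 21 November), so Ulund District is on daylight time, UTC+12:30.
02:00 Ulund District − 12h30m = 13:30 UTC (rolling into the previous day, 10 April 2027).
1 November 2026 is a Sunday, so the first Friday is November 6 and the fourth is November 27.
1 April 2027 is a Thursday, so the first Friday is April 2 and the fourth is April 23.
At the standard offset (UTC+01:00), 13:30 UTC + 1h = 14:30 Isheph Coast standard time.
The standard-time date in Isheph Coast, April 10, 2027, falls between 27 November 2026 and 23 April 2027, so daylight saving is in effect and Isheph Coast is at UTC+02:00.
13:30 UTC + 2h = 15:30 Isheph Coast.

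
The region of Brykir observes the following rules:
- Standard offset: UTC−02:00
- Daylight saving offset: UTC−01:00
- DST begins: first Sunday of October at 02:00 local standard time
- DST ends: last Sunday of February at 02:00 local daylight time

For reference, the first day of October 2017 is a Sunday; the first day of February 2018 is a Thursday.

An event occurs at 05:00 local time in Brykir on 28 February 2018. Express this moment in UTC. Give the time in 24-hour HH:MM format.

1 October 2017 is a Sunday, so the first Sunday is October 1.
1 February 2018 is a Thursday, so Sundays fall on 4, 11, 18, 25; the last is February 25.
28 February 2018 does not fall between 1 October 2017 and 25 February 2018, so daylight saving is not in effect and Brykir is at UTC−02:00.
05:00 local + 2h = 07:00 UTC.

07:00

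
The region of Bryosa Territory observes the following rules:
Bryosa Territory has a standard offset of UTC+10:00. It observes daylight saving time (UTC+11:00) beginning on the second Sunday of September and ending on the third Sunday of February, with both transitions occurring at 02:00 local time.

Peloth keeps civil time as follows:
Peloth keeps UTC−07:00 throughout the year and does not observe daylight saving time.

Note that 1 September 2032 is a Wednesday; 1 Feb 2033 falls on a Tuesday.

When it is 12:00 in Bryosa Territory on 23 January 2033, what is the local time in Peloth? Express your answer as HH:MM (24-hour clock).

1 September 2032 is a Wednesday, so the first Sunday is September 5 and the second is September 12.
1 February 2033 is a Tuesday, so the first Sunday is February 6 and the third is February 20.
23 January 2033 falls between 12 September 2032 and 20 February 2033, so daylight saving is in effect and Bryosa Territory is at UTC+11:00.
12:00 Bryosa Territory − 11h = 01:00 UTC.
Peloth has no daylight saving, so its offset is UTC−07:00 year-round.
01:00 UTC − 7h = 18:00 Peloth (rolling into the previous day, 22 January 2033).

18:00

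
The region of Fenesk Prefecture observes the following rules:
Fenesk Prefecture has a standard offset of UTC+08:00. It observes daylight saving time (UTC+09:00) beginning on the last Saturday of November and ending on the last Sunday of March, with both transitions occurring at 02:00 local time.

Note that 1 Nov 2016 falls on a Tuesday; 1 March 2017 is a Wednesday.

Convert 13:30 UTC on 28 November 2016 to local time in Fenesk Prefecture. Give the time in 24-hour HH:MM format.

1 November 2016 is a Tuesday, so Saturdays fall on 5, 12, 19, 26; the last is November 26.
1 March 2017 is a Wednesday, so Sundays fall on 5, 12, 19, 26; the last is March 26.
At the standard offset (UTC+08:00), 13:30 UTC + 8h = 21:30 Fenesk Prefecture standard time.
The standard-time date in Fenesk Prefecture, 28 November 2016, falls between 26 November 2016 and 26 March 2017, so daylight saving is in effect and Fenesk Prefecture is at UTC+09:00.
13:30 UTC + 9h = 22:30 local.

22:30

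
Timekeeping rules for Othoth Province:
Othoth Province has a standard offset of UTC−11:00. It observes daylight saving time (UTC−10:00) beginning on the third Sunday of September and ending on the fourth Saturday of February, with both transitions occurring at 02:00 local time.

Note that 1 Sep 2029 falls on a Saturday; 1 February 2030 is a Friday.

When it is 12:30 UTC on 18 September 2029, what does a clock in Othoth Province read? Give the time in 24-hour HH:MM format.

1 September 2029 is a Saturday, so the first Sunday is September 2 and the third is September 16.
1 February 2030 is a Friday, so the first Saturday is February 2 and the fourth is February 23.
At the standard offset (UTC−11:00), 12:30 UTC − 11h = 01:30 Othoth Province standard time.
The standard-time date in Othoth Province, 18 September 2029, falls between 16 September 2029 and 23 February 2030, so daylight saving is in effect and Othoth Province is at UTC−10:00.
12:30 UTC − 10h = 02:30 local.

02:30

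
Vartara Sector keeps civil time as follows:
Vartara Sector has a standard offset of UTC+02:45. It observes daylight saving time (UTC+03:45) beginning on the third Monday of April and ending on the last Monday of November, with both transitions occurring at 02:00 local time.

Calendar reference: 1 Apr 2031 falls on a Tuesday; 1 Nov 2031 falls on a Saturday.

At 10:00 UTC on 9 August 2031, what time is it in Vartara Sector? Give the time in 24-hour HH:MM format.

1 April 2031 is a Tuesday, so the first Monday is April 7 and the third is April 21.
1 November 2031 is a Saturday, so Mondays fall on 3, 10, 17, 24; the last is November 24.
At the standard offset (UTC+02:45), 10:00 UTC + 2h45m = 12:45 Vartara Sector standard time.
The standard-time date in Vartara Sector, 9 August 2031, falls between 21 April and 24 November, so daylight saving is in effect and Vartara Sector is at UTC+03:45.
10:00 UTC + 3h45m = 13:45 local.

13:45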